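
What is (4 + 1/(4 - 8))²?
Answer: 225/16 ≈ 14.063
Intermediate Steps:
(4 + 1/(4 - 8))² = (4 + 1/(-4))² = (4 - ¼)² = (15/4)² = 225/16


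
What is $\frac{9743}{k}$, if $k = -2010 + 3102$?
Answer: $\frac{9743}{1092} \approx 8.9222$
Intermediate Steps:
$k = 1092$
$\frac{9743}{k} = \frac{9743}{1092}$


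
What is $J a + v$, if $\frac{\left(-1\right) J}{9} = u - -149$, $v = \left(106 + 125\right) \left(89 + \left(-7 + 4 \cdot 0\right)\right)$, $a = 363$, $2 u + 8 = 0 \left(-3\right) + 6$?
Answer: $-464574$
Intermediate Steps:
$u = -1$ ($u = -4 + \frac{0 \left(-3\right) + 6}{2} = -4 + \frac{0 + 6}{2} = -4 + \frac{1}{2} \cdot 6 = -4 + 3 = -1$)
$v = 18942$ ($v = 231 \left(89 + \left(-7 + 0\right)\right) = 231 \left(89 - 7\right) = 231 \cdot 82 = 18942$)
$J = -1332$ ($J = - 9 \left(-1 - -149\right) = - 9 \left(-1 + 149\right) = \left(-9\right) 148 = -1332$)
$J a + v = \left(-1332\right) 363 + 18942 = -483516 + 18942 = -464574$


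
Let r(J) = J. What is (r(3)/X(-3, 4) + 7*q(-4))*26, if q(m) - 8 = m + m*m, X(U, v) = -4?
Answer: 7241/2 ≈ 3620.5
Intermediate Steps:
q(m) = 8 + m + m**2 (q(m) = 8 + (m + m*m) = 8 + (m + m**2) = 8 + m + m**2)
(r(3)/X(-3, 4) + 7*q(-4))*26 = (3/(-4) + 7*(8 - 4 + (-4)**2))*26 = (3*(-1/4) + 7*(8 - 4 + 16))*26 = (-3/4 + 7*20)*26 = (-3/4 + 140)*26 = (557/4)*26 = 7241/2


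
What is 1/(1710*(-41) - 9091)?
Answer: -1/79201 ≈ -1.2626e-5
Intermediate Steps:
1/(1710*(-41) - 9091) = 1/(-70110 - 9091) = 1/(-79201) = -1/79201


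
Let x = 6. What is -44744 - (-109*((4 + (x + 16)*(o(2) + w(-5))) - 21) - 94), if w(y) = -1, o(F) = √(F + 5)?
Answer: -48901 + 2398*√7 ≈ -42557.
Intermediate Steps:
o(F) = √(5 + F)
-44744 - (-109*((4 + (x + 16)*(o(2) + w(-5))) - 21) - 94) = -44744 - (-109*((4 + (6 + 16)*(√(5 + 2) - 1)) - 21) - 94) = -44744 - (-109*((4 + 22*(√7 - 1)) - 21) - 94) = -44744 - (-109*((4 + 22*(-1 + √7)) - 21) - 94) = -44744 - (-109*((4 + (-22 + 22*√7)) - 21) - 94) = -44744 - (-109*((-18 + 22*√7) - 21) - 94) = -44744 - (-109*(-39 + 22*√7) - 94) = -44744 - ((4251 - 2398*√7) - 94) = -44744 - (4157 - 2398*√7) = -44744 + (-4157 + 2398*√7) = -48901 + 2398*√7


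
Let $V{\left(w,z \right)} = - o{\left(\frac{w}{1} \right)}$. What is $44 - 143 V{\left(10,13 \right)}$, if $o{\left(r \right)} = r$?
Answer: $1474$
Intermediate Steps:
$V{\left(w,z \right)} = - w$ ($V{\left(w,z \right)} = - \frac{w}{1} = - w 1 = - w$)
$44 - 143 V{\left(10,13 \right)} = 44 - 143 \left(\left(-1\right) 10\right) = 44 - -1430 = 44 + 1430 = 1474$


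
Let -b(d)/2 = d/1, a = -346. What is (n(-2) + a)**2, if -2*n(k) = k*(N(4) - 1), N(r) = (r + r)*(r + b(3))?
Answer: 131769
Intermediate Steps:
b(d) = -2*d (b(d) = -2*d/1 = -2*d)
N(r) = 2*r*(-6 + r) (N(r) = (r + r)*(r - 2*3) = (2*r)*(r - 6) = (2*r)*(-6 + r) = 2*r*(-6 + r))
n(k) = 17*k/2 (n(k) = -k*(2*4*(-6 + 4) - 1)/2 = -k*(2*4*(-2) - 1)/2 = -k*(-16 - 1)/2 = -k*(-17)/2 = -(-17)*k/2 = 17*k/2)
(n(-2) + a)**2 = ((17/2)*(-2) - 346)**2 = (-17 - 346)**2 = (-363)**2 = 131769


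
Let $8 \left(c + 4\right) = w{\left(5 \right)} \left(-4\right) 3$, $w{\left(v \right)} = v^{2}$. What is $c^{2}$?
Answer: $\frac{6889}{4} \approx 1722.3$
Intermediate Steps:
$c = - \frac{83}{2}$ ($c = -4 + \frac{5^{2} \left(-4\right) 3}{8} = -4 + \frac{25 \left(-4\right) 3}{8} = -4 + \frac{\left(-100\right) 3}{8} = -4 + \frac{1}{8} \left(-300\right) = -4 - \frac{75}{2} = - \frac{83}{2} \approx -41.5$)
$c^{2} = \left(- \frac{83}{2}\right)^{2} = \frac{6889}{4}$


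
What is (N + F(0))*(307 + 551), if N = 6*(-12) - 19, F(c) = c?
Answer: -78078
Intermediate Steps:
N = -91 (N = -72 - 19 = -91)
(N + F(0))*(307 + 551) = (-91 + 0)*(307 + 551) = -91*858 = -78078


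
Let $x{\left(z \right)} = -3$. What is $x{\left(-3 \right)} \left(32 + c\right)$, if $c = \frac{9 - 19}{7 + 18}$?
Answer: $- \frac{474}{5} \approx -94.8$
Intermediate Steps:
$c = - \frac{2}{5}$ ($c = - \frac{10}{25} = \left(-10\right) \frac{1}{25} = - \frac{2}{5} \approx -0.4$)
$x{\left(-3 \right)} \left(32 + c\right) = - 3 \left(32 - \frac{2}{5}\right) = \left(-3\right) \frac{158}{5} = - \frac{474}{5}$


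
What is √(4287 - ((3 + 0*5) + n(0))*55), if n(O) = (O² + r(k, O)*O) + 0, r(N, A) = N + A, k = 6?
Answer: 3*√458 ≈ 64.203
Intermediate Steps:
r(N, A) = A + N
n(O) = O² + O*(6 + O) (n(O) = (O² + (O + 6)*O) + 0 = (O² + (6 + O)*O) + 0 = (O² + O*(6 + O)) + 0 = O² + O*(6 + O))
√(4287 - ((3 + 0*5) + n(0))*55) = √(4287 - ((3 + 0*5) + 2*0*(3 + 0))*55) = √(4287 - ((3 + 0) + 2*0*3)*55) = √(4287 - (3 + 0)*55) = √(4287 - 1*3*55) = √(4287 - 3*55) = √(4287 - 165) = √4122 = 3*√458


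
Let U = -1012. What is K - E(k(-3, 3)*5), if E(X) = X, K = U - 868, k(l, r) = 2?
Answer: -1890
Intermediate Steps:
K = -1880 (K = -1012 - 868 = -1880)
K - E(k(-3, 3)*5) = -1880 - 2*5 = -1880 - 1*10 = -1880 - 10 = -1890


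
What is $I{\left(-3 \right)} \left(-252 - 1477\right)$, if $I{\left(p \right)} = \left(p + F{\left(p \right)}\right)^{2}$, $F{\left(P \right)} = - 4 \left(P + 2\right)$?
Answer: $-1729$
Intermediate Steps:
$F{\left(P \right)} = -8 - 4 P$ ($F{\left(P \right)} = - 4 \left(2 + P\right) = -8 - 4 P$)
$I{\left(p \right)} = \left(-8 - 3 p\right)^{2}$ ($I{\left(p \right)} = \left(p - \left(8 + 4 p\right)\right)^{2} = \left(-8 - 3 p\right)^{2}$)
$I{\left(-3 \right)} \left(-252 - 1477\right) = \left(8 + 3 \left(-3\right)\right)^{2} \left(-252 - 1477\right) = \left(8 - 9\right)^{2} \left(-1729\right) = \left(-1\right)^{2} \left(-1729\right) = 1 \left(-1729\right) = -1729$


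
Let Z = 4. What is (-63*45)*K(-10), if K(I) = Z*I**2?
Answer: -1134000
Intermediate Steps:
K(I) = 4*I**2
(-63*45)*K(-10) = (-63*45)*(4*(-10)**2) = -11340*100 = -2835*400 = -1134000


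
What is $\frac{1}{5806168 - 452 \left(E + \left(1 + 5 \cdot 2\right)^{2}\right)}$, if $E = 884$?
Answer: $\frac{1}{5351908} \approx 1.8685 \cdot 10^{-7}$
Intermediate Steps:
$\frac{1}{5806168 - 452 \left(E + \left(1 + 5 \cdot 2\right)^{2}\right)} = \frac{1}{5806168 - 452 \left(884 + \left(1 + 5 \cdot 2\right)^{2}\right)} = \frac{1}{5806168 - 452 \left(884 + \left(1 + 10\right)^{2}\right)} = \frac{1}{5806168 - 452 \left(884 + 11^{2}\right)} = \frac{1}{5806168 - 452 \left(884 + 121\right)} = \frac{1}{5806168 - 454260} = \frac{1}{5351908}$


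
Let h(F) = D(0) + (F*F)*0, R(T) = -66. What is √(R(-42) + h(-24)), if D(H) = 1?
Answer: I*√65 ≈ 8.0623*I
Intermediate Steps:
h(F) = 1 (h(F) = 1 + (F*F)*0 = 1 + F²*0 = 1 + 0 = 1)
√(R(-42) + h(-24)) = √(-66 + 1) = √(-65) = I*√65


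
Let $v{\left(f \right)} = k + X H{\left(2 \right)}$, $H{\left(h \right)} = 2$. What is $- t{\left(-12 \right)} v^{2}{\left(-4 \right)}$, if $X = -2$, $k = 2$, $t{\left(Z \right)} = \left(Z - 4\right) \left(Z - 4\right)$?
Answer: $-1024$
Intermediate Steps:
$t{\left(Z \right)} = \left(-4 + Z\right)^{2}$ ($t{\left(Z \right)} = \left(-4 + Z\right) \left(-4 + Z\right) = \left(-4 + Z\right)^{2}$)
$v{\left(f \right)} = -2$ ($v{\left(f \right)} = 2 - 4 = -2$)
$- t{\left(-12 \right)} v^{2}{\left(-4 \right)} = - \left(-4 - 12\right)^{2} \left(-2\right)^{2} = - \left(-16\right)^{2} \cdot 4 = - 256 \cdot 4 = \left(-1\right) 1024 = -1024$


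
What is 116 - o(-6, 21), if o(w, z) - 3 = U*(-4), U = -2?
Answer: 105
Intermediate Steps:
o(w, z) = 11 (o(w, z) = 3 - 2*(-4) = 3 + 8 = 11)
116 - o(-6, 21) = 116 - 1*11 = 116 - 11 = 105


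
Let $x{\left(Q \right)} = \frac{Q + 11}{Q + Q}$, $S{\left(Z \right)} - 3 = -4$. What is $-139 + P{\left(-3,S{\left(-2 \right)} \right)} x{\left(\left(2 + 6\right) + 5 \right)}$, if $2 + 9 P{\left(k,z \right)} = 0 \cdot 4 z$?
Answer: $- \frac{5429}{39} \approx -139.21$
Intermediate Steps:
$S{\left(Z \right)} = -1$ ($S{\left(Z \right)} = 3 - 4 = -1$)
$x{\left(Q \right)} = \frac{11 + Q}{2 Q}$
$P{\left(k,z \right)} = - \frac{2}{9}$ ($P{\left(k,z \right)} = - \frac{2}{9} + \frac{0 \cdot 4 z}{9} = - \frac{2}{9} + \frac{0 z}{9} = - \frac{2}{9} + \frac{1}{9} \cdot 0 = - \frac{2}{9} + 0 = - \frac{2}{9}$)
$-139 + P{\left(-3,S{\left(-2 \right)} \right)} x{\left(\left(2 + 6\right) + 5 \right)} = -139 - \frac{2 \frac{11 + \left(\left(2 + 6\right) + 5\right)}{2 \left(\left(2 + 6\right) + 5\right)}}{9} = -139 - \frac{2 \frac{11 + \left(8 + 5\right)}{2 \left(8 + 5\right)}}{9} = -139 - \frac{2 \frac{11 + 13}{2 \cdot 13}}{9} = -139 - \frac{2 \cdot \frac{1}{2} \cdot \frac{1}{13} \cdot 24}{9} = -139 - \frac{8}{39} = - \frac{5429}{39}$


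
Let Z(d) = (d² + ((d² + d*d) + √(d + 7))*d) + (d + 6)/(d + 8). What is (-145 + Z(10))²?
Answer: 310003309/81 + 352060*√17/9 ≈ 3.9885e+6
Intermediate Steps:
Z(d) = d² + d*(√(7 + d) + 2*d²) + (6 + d)/(8 + d) (Z(d) = (d² + ((d² + d²) + √(7 + d))*d) + (6 + d)/(8 + d) = (d² + (2*d² + √(7 + d))*d) + (6 + d)/(8 + d) = (d² + (√(7 + d) + 2*d²)*d) + (6 + d)/(8 + d) = (d² + d*(√(7 + d) + 2*d²)) + (6 + d)/(8 + d) = d² + d*(√(7 + d) + 2*d²) + (6 + d)/(8 + d))
(-145 + Z(10))² = (-145 + (6 + 10 + 2*10⁴ + 8*10² + 17*10³ + 10²*√(7 + 10) + 8*10*√(7 + 10))/(8 + 10))² = (-145 + (6 + 10 + 2*10000 + 8*100 + 17*1000 + 100*√17 + 8*10*√17)/18)² = (-145 + (6 + 10 + 20000 + 800 + 17000 + 100*√17 + 80*√17)/18)² = (-145 + (37816 + 180*√17)/18)² = (-145 + (18908/9 + 10*√17))² = (17603/9 + 10*√17)²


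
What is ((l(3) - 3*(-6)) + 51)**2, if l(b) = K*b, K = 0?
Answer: 4761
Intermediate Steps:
l(b) = 0 (l(b) = 0*b = 0)
((l(3) - 3*(-6)) + 51)**2 = ((0 - 3*(-6)) + 51)**2 = ((0 + 18) + 51)**2 = (18 + 51)**2 = 69**2 = 4761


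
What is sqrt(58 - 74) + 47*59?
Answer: 2773 + 4*I ≈ 2773.0 + 4.0*I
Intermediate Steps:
sqrt(58 - 74) + 47*59 = sqrt(-16) + 2773 = 4*I + 2773 = 2773 + 4*I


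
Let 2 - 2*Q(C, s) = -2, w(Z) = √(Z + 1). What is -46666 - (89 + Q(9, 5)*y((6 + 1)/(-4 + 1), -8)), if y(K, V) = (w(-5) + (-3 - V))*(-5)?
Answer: -46705 + 20*I ≈ -46705.0 + 20.0*I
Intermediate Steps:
w(Z) = √(1 + Z)
Q(C, s) = 2 (Q(C, s) = 1 - ½*(-2) = 1 + 1 = 2)
y(K, V) = 15 - 10*I + 5*V (y(K, V) = (√(1 - 5) + (-3 - V))*(-5) = (√(-4) + (-3 - V))*(-5) = (2*I + (-3 - V))*(-5) = (-3 - V + 2*I)*(-5) = 15 - 10*I + 5*V)
-46666 - (89 + Q(9, 5)*y((6 + 1)/(-4 + 1), -8)) = -46666 - (89 + 2*(15 - 10*I + 5*(-8))) = -46666 - (89 + 2*(15 - 10*I - 40)) = -46666 - (89 + 2*(-25 - 10*I)) = -46666 - (89 + (-50 - 20*I)) = -46666 - (39 - 20*I) = -46666 + (-39 + 20*I) = -46705 + 20*I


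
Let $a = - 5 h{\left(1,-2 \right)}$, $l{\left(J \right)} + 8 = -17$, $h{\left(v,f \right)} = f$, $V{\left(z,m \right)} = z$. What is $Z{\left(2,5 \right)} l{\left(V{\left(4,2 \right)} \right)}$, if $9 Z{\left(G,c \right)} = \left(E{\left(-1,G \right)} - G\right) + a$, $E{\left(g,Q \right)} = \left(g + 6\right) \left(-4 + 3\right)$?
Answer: $- \frac{25}{3} \approx -8.3333$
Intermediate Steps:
$l{\left(J \right)} = -25$ ($l{\left(J \right)} = -8 - 17 = -25$)
$a = 10$ ($a = \left(-5\right) \left(-2\right) = 10$)
$E{\left(g,Q \right)} = -6 - g$ ($E{\left(g,Q \right)} = \left(6 + g\right) \left(-1\right) = -6 - g$)
$Z{\left(G,c \right)} = \frac{5}{9} - \frac{G}{9}$ ($Z{\left(G,c \right)} = \frac{\left(\left(-6 - -1\right) - G\right) + 10}{9} = \frac{\left(\left(-6 + 1\right) - G\right) + 10}{9} = \frac{\left(-5 - G\right) + 10}{9} = \frac{5 - G}{9} = \frac{5}{9} - \frac{G}{9}$)
$Z{\left(2,5 \right)} l{\left(V{\left(4,2 \right)} \right)} = \left(\frac{5}{9} - \frac{2}{9}\right) \left(-25\right) = \frac{1}{3} \left(-25\right) = - \frac{25}{3}$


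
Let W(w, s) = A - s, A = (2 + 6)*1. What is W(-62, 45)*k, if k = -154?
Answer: 5698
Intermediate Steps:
A = 8 (A = 8*1 = 8)
W(w, s) = 8 - s
W(-62, 45)*k = (8 - 1*45)*(-154) = (8 - 45)*(-154) = -37*(-154) = 5698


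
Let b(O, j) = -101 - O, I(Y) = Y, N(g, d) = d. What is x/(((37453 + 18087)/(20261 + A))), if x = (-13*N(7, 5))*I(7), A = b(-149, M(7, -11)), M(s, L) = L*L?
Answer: -1848119/11108 ≈ -166.38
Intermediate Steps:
M(s, L) = L**2
A = 48 (A = -101 - 1*(-149) = -101 + 149 = 48)
x = -455 (x = -13*5*7 = -65*7 = -455)
x/(((37453 + 18087)/(20261 + A))) = -455*(20261 + 48)/(37453 + 18087) = -455/(55540/20309) = -455/(55540*(1/20309)) = -455/55540/20309 = -455*20309/55540 = -1848119/11108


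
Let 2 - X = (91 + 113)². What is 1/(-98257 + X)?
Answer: -1/139871 ≈ -7.1494e-6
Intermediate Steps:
X = -41614 (X = 2 - (91 + 113)² = 2 - 1*204² = 2 - 1*41616 = 2 - 41616 = -41614)
1/(-98257 + X) = 1/(-98257 - 41614) = 1/(-139871) = -1/139871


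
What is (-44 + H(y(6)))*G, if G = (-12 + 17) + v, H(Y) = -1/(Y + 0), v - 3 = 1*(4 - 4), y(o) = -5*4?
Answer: -1758/5 ≈ -351.60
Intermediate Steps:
y(o) = -20
v = 3 (v = 3 + 1*(4 - 4) = 3 + 1*0 = 3 + 0 = 3)
H(Y) = -1/Y
G = 8 (G = (-12 + 17) + 3 = 5 + 3 = 8)
(-44 + H(y(6)))*G = (-44 - 1/(-20))*8 = (-44 - 1*(-1/20))*8 = (-44 + 1/20)*8 = -879/20*8 = -1758/5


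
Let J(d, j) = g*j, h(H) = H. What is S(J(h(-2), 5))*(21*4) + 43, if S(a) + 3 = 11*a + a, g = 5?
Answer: 24991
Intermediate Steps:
J(d, j) = 5*j
S(a) = -3 + 12*a (S(a) = -3 + (11*a + a) = -3 + 12*a)
S(J(h(-2), 5))*(21*4) + 43 = (-3 + 12*(5*5))*(21*4) + 43 = (-3 + 12*25)*84 + 43 = (-3 + 300)*84 + 43 = 297*84 + 43 = 24948 + 43 = 24991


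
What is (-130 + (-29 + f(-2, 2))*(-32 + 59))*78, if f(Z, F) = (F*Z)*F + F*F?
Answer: -79638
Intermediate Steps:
f(Z, F) = F² + Z*F² (f(Z, F) = Z*F² + F² = F² + Z*F²)
(-130 + (-29 + f(-2, 2))*(-32 + 59))*78 = (-130 + (-29 + 2²*(1 - 2))*(-32 + 59))*78 = (-130 + (-29 + 4*(-1))*27)*78 = (-130 + (-29 - 4)*27)*78 = (-130 - 33*27)*78 = (-130 - 891)*78 = -1021*78 = -79638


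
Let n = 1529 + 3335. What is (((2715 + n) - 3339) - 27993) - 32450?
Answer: -56203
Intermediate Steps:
n = 4864
(((2715 + n) - 3339) - 27993) - 32450 = (((2715 + 4864) - 3339) - 27993) - 32450 = ((7579 - 3339) - 27993) - 32450 = (4240 - 27993) - 32450 = -23753 - 32450 = -56203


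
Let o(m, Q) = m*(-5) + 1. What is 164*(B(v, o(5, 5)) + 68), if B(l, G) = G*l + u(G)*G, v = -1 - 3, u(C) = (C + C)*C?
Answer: -4507376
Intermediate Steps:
u(C) = 2*C**2 (u(C) = (2*C)*C = 2*C**2)
o(m, Q) = 1 - 5*m (o(m, Q) = -5*m + 1 = 1 - 5*m)
v = -4
B(l, G) = 2*G**3 + G*l (B(l, G) = G*l + (2*G**2)*G = G*l + 2*G**3 = 2*G**3 + G*l)
164*(B(v, o(5, 5)) + 68) = 164*((1 - 5*5)*(-4 + 2*(1 - 5*5)**2) + 68) = 164*((1 - 25)*(-4 + 2*(1 - 25)**2) + 68) = 164*(-24*(-4 + 2*(-24)**2) + 68) = 164*(-24*(-4 + 2*576) + 68) = 164*(-24*(-4 + 1152) + 68) = 164*(-24*1148 + 68) = 164*(-27552 + 68) = 164*(-27484) = -4507376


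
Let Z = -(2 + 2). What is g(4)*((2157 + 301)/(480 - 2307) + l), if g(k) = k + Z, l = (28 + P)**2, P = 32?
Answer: 0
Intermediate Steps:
Z = -4 (Z = -1*4 = -4)
l = 3600 (l = (28 + 32)**2 = 60**2 = 3600)
g(k) = -4 + k (g(k) = k - 4 = -4 + k)
g(4)*((2157 + 301)/(480 - 2307) + l) = (-4 + 4)*((2157 + 301)/(480 - 2307) + 3600) = 0*(2458/(-1827) + 3600) = 0*(2458*(-1/1827) + 3600) = 0*(-2458/1827 + 3600) = 0*(6574742/1827) = 0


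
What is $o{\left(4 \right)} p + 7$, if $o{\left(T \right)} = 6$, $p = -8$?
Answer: $-41$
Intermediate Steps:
$o{\left(4 \right)} p + 7 = 6 \left(-8\right) + 7 = -48 + 7 = -41$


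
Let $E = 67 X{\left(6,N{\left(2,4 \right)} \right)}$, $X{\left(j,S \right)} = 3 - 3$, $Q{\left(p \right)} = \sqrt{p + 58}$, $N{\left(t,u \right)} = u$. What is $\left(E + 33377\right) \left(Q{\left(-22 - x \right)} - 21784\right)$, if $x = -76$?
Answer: $-727084568 + 133508 \sqrt{7} \approx -7.2673 \cdot 10^{8}$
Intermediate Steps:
$Q{\left(p \right)} = \sqrt{58 + p}$
$X{\left(j,S \right)} = 0$
$E = 0$ ($E = 67 \cdot 0 = 0$)
$\left(E + 33377\right) \left(Q{\left(-22 - x \right)} - 21784\right) = \left(0 + 33377\right) \left(\sqrt{58 - -54} - 21784\right) = 33377 \left(\sqrt{58 + \left(-22 + 76\right)} - 21784\right) = 33377 \left(\sqrt{58 + 54} - 21784\right) = 33377 \left(\sqrt{112} - 21784\right) = 33377 \left(4 \sqrt{7} - 21784\right) = 33377 \left(-21784 + 4 \sqrt{7}\right) = -727084568 + 133508 \sqrt{7}$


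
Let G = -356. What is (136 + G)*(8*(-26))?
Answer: 45760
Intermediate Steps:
(136 + G)*(8*(-26)) = (136 - 356)*(8*(-26)) = -220*(-208) = 45760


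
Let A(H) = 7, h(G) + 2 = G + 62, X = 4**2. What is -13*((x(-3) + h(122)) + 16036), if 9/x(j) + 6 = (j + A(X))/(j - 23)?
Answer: -16865199/80 ≈ -2.1082e+5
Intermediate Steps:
X = 16
h(G) = 60 + G (h(G) = -2 + (G + 62) = -2 + (62 + G) = 60 + G)
x(j) = 9/(-6 + (7 + j)/(-23 + j)) (x(j) = 9/(-6 + (j + 7)/(j - 23)) = 9/(-6 + (7 + j)/(-23 + j)))
-13*((x(-3) + h(122)) + 16036) = -13*((9*(-23 - 3)/(5*(29 - 1*(-3))) + (60 + 122)) + 16036) = -13*(((9/5)*(-26)/(29 + 3) + 182) + 16036) = -13*(((9/5)*(-26)/32 + 182) + 16036) = -13*(((9/5)*(1/32)*(-26) + 182) + 16036) = -13*((-117/80 + 182) + 16036) = -13*(14443/80 + 16036) = -13*1297323/80 = -16865199/80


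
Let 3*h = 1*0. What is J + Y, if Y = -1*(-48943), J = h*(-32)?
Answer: 48943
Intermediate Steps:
h = 0 (h = (1*0)/3 = (⅓)*0 = 0)
J = 0 (J = 0*(-32) = 0)
Y = 48943
J + Y = 0 + 48943 = 48943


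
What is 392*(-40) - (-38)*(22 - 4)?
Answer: -14996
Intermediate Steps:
392*(-40) - (-38)*(22 - 4) = -15680 - (-38)*18 = -15680 - 1*(-684) = -15680 + 684 = -14996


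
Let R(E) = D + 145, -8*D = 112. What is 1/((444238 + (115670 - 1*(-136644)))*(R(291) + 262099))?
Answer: 1/182656830960 ≈ 5.4747e-12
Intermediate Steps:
D = -14 (D = -⅛*112 = -14)
R(E) = 131 (R(E) = -14 + 145 = 131)
1/((444238 + (115670 - 1*(-136644)))*(R(291) + 262099)) = 1/((444238 + (115670 - 1*(-136644)))*(131 + 262099)) = 1/((444238 + (115670 + 136644))*262230) = 1/((444238 + 252314)*262230) = 1/(696552*262230) = 1/182656830960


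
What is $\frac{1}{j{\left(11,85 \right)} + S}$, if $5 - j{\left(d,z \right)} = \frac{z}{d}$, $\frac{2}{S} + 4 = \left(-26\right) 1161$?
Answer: $- \frac{166045}{452861} \approx -0.36666$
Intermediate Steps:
$S = - \frac{1}{15095}$ ($S = \frac{2}{-4 - 30186} = \frac{2}{-30190} = 2 \left(- \frac{1}{30190}\right) = - \frac{1}{15095} \approx -6.6247 \cdot 10^{-5}$)
$j{\left(d,z \right)} = 5 - \frac{z}{d}$
$\frac{1}{j{\left(11,85 \right)} + S} = \frac{1}{\left(5 - \frac{85}{11}\right) - \frac{1}{15095}} = \frac{1}{- \frac{30}{11} - \frac{1}{15095}} = \frac{1}{- \frac{452861}{166045}} = - \frac{166045}{452861}$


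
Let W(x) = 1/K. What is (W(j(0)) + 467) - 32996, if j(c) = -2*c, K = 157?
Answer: -5107052/157 ≈ -32529.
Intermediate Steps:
W(x) = 1/157
(W(j(0)) + 467) - 32996 = (1/157 + 467) - 32996 = 73320/157 - 32996 = -5107052/157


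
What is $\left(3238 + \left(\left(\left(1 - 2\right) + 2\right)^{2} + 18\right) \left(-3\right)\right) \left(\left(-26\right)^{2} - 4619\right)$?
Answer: $-12542683$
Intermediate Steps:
$\left(3238 + \left(\left(\left(1 - 2\right) + 2\right)^{2} + 18\right) \left(-3\right)\right) \left(\left(-26\right)^{2} - 4619\right) = \left(3238 + \left(\left(-1 + 2\right)^{2} + 18\right) \left(-3\right)\right) \left(676 - 4619\right) = \left(3238 + \left(1^{2} + 18\right) \left(-3\right)\right) \left(-3943\right) = \left(3238 + \left(1 + 18\right) \left(-3\right)\right) \left(-3943\right) = \left(3238 + 19 \left(-3\right)\right) \left(-3943\right) = \left(3238 - 57\right) \left(-3943\right) = 3181 \left(-3943\right) = -12542683$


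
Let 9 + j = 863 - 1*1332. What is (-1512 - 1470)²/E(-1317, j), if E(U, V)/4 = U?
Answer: -741027/439 ≈ -1688.0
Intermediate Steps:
j = -478 (j = -9 + (863 - 1*1332) = -9 + (863 - 1332) = -9 - 469 = -478)
E(U, V) = 4*U
(-1512 - 1470)²/E(-1317, j) = (-1512 - 1470)²/((4*(-1317))) = (-2982)²/(-5268) = 8892324*(-1/5268) = -741027/439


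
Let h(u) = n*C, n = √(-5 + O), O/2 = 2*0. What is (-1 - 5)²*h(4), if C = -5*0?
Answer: 0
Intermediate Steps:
O = 0 (O = 2*(2*0) = 2*0 = 0)
C = 0
n = I*√5 (n = √(-5 + 0) = √(-5) = I*√5 ≈ 2.2361*I)
h(u) = 0 (h(u) = (I*√5)*0 = 0)
(-1 - 5)²*h(4) = (-1 - 5)²*0 = (-6)²*0 = 36*0 = 0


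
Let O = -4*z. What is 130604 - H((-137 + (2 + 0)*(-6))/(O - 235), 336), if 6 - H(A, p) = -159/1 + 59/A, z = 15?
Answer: 19452816/149 ≈ 1.3056e+5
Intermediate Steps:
O = -60 (O = -4*15 = -60)
H(A, p) = 165 - 59/A (H(A, p) = 6 - (-159/1 + 59/A) = 6 - (-159*1 + 59/A) = 6 - (-159 + 59/A) = 6 + (159 - 59/A) = 165 - 59/A)
130604 - H((-137 + (2 + 0)*(-6))/(O - 235), 336) = 130604 - (165 - 59*(-60 - 235)/(-137 + (2 + 0)*(-6))) = 130604 - (165 - 59*(-295/(-137 + 2*(-6)))) = 130604 - (165 - 59*(-295/(-137 - 12))) = 130604 - (165 - 59/((-149*(-1/295)))) = 130604 - (165 - 59/149/295) = 130604 - (165 - 59*295/149) = 130604 - (165 - 17405/149) = 130604 - 1*7180/149 = 130604 - 7180/149 = 19452816/149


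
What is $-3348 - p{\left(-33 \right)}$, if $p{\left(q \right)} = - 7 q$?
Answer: $-3579$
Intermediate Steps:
$-3348 - p{\left(-33 \right)} = -3348 - \left(-7\right) \left(-33\right) = -3348 - 231 = -3579$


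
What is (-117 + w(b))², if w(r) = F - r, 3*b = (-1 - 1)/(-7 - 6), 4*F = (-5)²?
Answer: 298771225/24336 ≈ 12277.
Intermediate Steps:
F = 25/4 (F = (¼)*(-5)² = (¼)*25 = 25/4 ≈ 6.2500)
b = 2/39 (b = ((-1 - 1)/(-7 - 6))/3 = (-2/(-13))/3 = (-2*(-1/13))/3 = (⅓)*(2/13) = 2/39 ≈ 0.051282)
w(r) = 25/4 - r
(-117 + w(b))² = (-117 + (25/4 - 1*2/39))² = (-117 + (25/4 - 2/39))² = (-117 + 967/156)² = (-17285/156)² = 298771225/24336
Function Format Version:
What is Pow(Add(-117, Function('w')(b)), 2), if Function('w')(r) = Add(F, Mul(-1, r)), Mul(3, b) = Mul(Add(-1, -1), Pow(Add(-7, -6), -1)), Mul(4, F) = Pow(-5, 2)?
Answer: Rational(298771225, 24336) ≈ 12277.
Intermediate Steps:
F = Rational(25, 4) (F = Mul(Rational(1, 4), Pow(-5, 2)) = Mul(Rational(1, 4), 25) = Rational(25, 4) ≈ 6.2500)
b = Rational(2, 39) (b = Mul(Rational(1, 3), Mul(Add(-1, -1), Pow(Add(-7, -6), -1))) = Mul(Rational(1, 3), Mul(-2, Pow(-13, -1))) = Mul(Rational(1, 3), Mul(-2, Rational(-1, 13))) = Mul(Rational(1, 3), Rational(2, 13)) = Rational(2, 39) ≈ 0.051282)
Function('w')(r) = Add(Rational(25, 4), Mul(-1, r))
Pow(Add(-117, Function('w')(b)), 2) = Pow(Add(-117, Add(Rational(25, 4), Mul(-1, Rational(2, 39)))), 2) = Pow(Add(-117, Add(Rational(25, 4), Rational(-2, 39))), 2) = Pow(Add(-117, Rational(967, 156)), 2) = Pow(Rational(-17285, 156), 2) = Rational(298771225, 24336)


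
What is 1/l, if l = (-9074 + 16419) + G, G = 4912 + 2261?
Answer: 1/14518 ≈ 6.8880e-5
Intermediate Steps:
G = 7173
l = 14518 (l = (-9074 + 16419) + 7173 = 7345 + 7173 = 14518)
1/l = 1/14518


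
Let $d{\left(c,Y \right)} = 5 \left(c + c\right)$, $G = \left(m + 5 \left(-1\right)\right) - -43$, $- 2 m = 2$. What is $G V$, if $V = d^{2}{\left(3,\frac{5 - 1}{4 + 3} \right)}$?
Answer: $33300$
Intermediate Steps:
$m = -1$ ($m = \left(- \frac{1}{2}\right) 2 = -1$)
$G = 37$ ($G = \left(-1 + 5 \left(-1\right)\right) - -43 = \left(-1 - 5\right) + 43 = -6 + 43 = 37$)
$d{\left(c,Y \right)} = 10 c$ ($d{\left(c,Y \right)} = 5 \cdot 2 c = 10 c$)
$V = 900$ ($V = \left(10 \cdot 3\right)^{2} = 30^{2} = 900$)
$G V = 37 \cdot 900 = 33300$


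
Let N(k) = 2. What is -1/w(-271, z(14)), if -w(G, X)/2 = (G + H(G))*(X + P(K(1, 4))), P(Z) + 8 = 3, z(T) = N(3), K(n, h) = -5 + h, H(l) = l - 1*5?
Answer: 1/3282 ≈ 0.00030469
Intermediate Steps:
H(l) = -5 + l (H(l) = l - 5 = -5 + l)
z(T) = 2
P(Z) = -5 (P(Z) = -8 + 3 = -5)
w(G, X) = -2*(-5 + X)*(-5 + 2*G) (w(G, X) = -2*(G + (-5 + G))*(X - 5) = -2*(-5 + 2*G)*(-5 + X) = -2*(-5 + X)*(-5 + 2*G))
-1/w(-271, z(14)) = -1/(-50 + 10*2 + 20*(-271) - 4*(-271)*2) = -1/(-50 + 20 - 5420 + 2168) = -1/(-3282) = -1*(-1/3282) = 1/3282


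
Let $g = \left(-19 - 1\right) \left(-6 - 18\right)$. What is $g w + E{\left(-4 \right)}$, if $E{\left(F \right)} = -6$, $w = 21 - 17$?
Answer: $1914$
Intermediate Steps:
$w = 4$ ($w = 21 - 17 = 4$)
$g = 480$ ($g = \left(-20\right) \left(-24\right) = 480$)
$g w + E{\left(-4 \right)} = 480 \cdot 4 - 6 = 1920 - 6 = 1914$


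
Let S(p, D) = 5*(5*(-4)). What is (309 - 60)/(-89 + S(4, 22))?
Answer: -83/63 ≈ -1.3175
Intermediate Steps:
S(p, D) = -100 (S(p, D) = 5*(-20) = -100)
(309 - 60)/(-89 + S(4, 22)) = (309 - 60)/(-89 - 100) = 249/(-189) = 249*(-1/189) = -83/63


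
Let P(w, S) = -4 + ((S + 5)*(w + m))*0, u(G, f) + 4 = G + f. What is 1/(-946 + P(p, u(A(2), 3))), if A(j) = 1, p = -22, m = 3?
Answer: -1/950 ≈ -0.0010526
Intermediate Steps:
u(G, f) = -4 + G + f (u(G, f) = -4 + (G + f) = -4 + G + f)
P(w, S) = -4 (P(w, S) = -4 + ((S + 5)*(w + 3))*0 = -4 + ((5 + S)*(3 + w))*0 = -4 + ((3 + w)*(5 + S))*0 = -4 + 0 = -4)
1/(-946 + P(p, u(A(2), 3))) = 1/(-946 - 4) = 1/(-950) = -1/950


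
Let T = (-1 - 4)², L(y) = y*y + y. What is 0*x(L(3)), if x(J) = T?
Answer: 0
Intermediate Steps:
L(y) = y + y² (L(y) = y² + y = y + y²)
T = 25 (T = (-5)² = 25)
x(J) = 25
0*x(L(3)) = 0*25 = 0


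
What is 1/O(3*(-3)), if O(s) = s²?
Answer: 1/81 ≈ 0.012346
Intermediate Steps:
1/O(3*(-3)) = 1/((3*(-3))²) = 1/((-9)²) = 1/81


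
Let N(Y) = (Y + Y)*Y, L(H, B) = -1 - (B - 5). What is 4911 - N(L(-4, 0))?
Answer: 4879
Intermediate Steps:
L(H, B) = 4 - B (L(H, B) = -1 - (-5 + B) = -1 + (5 - B) = 4 - B)
N(Y) = 2*Y² (N(Y) = (2*Y)*Y = 2*Y²)
4911 - N(L(-4, 0)) = 4911 - 2*(4 - 1*0)² = 4911 - 2*(4 + 0)² = 4911 - 2*4² = 4911 - 2*16 = 4911 - 1*32 = 4911 - 32 = 4879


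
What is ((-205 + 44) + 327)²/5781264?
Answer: 6889/1445316 ≈ 0.0047664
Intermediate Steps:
((-205 + 44) + 327)²/5781264 = (-161 + 327)²*(1/5781264) = 166²*(1/5781264) = 27556*(1/5781264) = 6889/1445316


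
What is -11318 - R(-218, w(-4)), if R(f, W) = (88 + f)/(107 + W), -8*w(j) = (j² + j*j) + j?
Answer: -2342566/207 ≈ -11317.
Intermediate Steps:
w(j) = -j²/4 - j/8 (w(j) = -((j² + j*j) + j)/8 = -((j² + j²) + j)/8 = -(2*j² + j)/8 = -(j + 2*j²)/8 = -j²/4 - j/8)
R(f, W) = (88 + f)/(107 + W)
-11318 - R(-218, w(-4)) = -11318 - (88 - 218)/(107 - ⅛*(-4)*(1 + 2*(-4))) = -11318 - (-130)/(107 - ⅛*(-4)*(1 - 8)) = -11318 - (-130)/(107 - ⅛*(-4)*(-7)) = -11318 - (-130)/(107 - 7/2) = -11318 - (-130)/207/2 = -11318 - 2*(-130)/207 = -11318 - 1*(-260/207) = -11318 + 260/207 = -2342566/207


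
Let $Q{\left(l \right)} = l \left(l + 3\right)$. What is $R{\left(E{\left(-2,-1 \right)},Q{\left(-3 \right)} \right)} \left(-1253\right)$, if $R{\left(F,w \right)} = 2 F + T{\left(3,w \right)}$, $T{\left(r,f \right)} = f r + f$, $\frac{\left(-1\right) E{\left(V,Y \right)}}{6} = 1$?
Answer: $15036$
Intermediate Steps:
$E{\left(V,Y \right)} = -6$ ($E{\left(V,Y \right)} = \left(-6\right) 1 = -6$)
$Q{\left(l \right)} = l \left(3 + l\right)$
$T{\left(r,f \right)} = f + f r$
$R{\left(F,w \right)} = 2 F + 4 w$ ($R{\left(F,w \right)} = 2 F + w \left(1 + 3\right) = 2 F + w 4 = 2 F + 4 w$)
$R{\left(E{\left(-2,-1 \right)},Q{\left(-3 \right)} \right)} \left(-1253\right) = \left(2 \left(-6\right) + 4 \left(- 3 \left(3 - 3\right)\right)\right) \left(-1253\right) = \left(-12 + 4 \left(\left(-3\right) 0\right)\right) \left(-1253\right) = \left(-12 + 4 \cdot 0\right) \left(-1253\right) = \left(-12 + 0\right) \left(-1253\right) = \left(-12\right) \left(-1253\right) = 15036$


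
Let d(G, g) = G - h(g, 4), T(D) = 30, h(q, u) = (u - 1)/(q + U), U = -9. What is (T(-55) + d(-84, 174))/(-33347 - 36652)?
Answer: 2971/3849945 ≈ 0.00077170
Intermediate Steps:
h(q, u) = (-1 + u)/(-9 + q) (h(q, u) = (u - 1)/(q - 9) = (-1 + u)/(-9 + q))
d(G, g) = G - 3/(-9 + g) (d(G, g) = G - (-1 + 4)/(-9 + g) = G - 3/(-9 + g))
(T(-55) + d(-84, 174))/(-33347 - 36652) = (30 + (-3 - 84*(-9 + 174))/(-9 + 174))/(-33347 - 36652) = (30 + (-3 - 84*165)/165)/(-69999) = (30 + (-3 - 13860)/165)*(-1/69999) = (30 + (1/165)*(-13863))*(-1/69999) = (30 - 4621/55)*(-1/69999) = -2971/55*(-1/69999) = 2971/3849945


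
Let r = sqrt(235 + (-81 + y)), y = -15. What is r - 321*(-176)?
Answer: 56496 + sqrt(139) ≈ 56508.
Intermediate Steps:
r = sqrt(139) (r = sqrt(235 + (-81 - 15)) = sqrt(235 - 96) = sqrt(139) ≈ 11.790)
r - 321*(-176) = sqrt(139) - 321*(-176) = sqrt(139) + 56496 = 56496 + sqrt(139)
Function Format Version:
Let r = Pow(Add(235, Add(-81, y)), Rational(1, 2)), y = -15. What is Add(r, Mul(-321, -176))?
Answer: Add(56496, Pow(139, Rational(1, 2))) ≈ 56508.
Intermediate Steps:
r = Pow(139, Rational(1, 2)) (r = Pow(Add(235, Add(-81, -15)), Rational(1, 2)) = Pow(Add(235, -96), Rational(1, 2)) = Pow(139, Rational(1, 2)) ≈ 11.790)
Add(r, Mul(-321, -176)) = Add(Pow(139, Rational(1, 2)), Mul(-321, -176)) = Add(Pow(139, Rational(1, 2)), 56496) = Add(56496, Pow(139, Rational(1, 2)))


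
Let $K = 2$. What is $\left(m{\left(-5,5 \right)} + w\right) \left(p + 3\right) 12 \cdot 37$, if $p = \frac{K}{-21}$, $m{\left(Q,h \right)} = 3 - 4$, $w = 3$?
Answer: $\frac{18056}{7} \approx 2579.4$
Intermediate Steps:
$m{\left(Q,h \right)} = -1$
$p = - \frac{2}{21}$ ($p = \frac{2}{-21} = 2 \left(- \frac{1}{21}\right) = - \frac{2}{21} \approx -0.095238$)
$\left(m{\left(-5,5 \right)} + w\right) \left(p + 3\right) 12 \cdot 37 = \left(-1 + 3\right) \left(- \frac{2}{21} + 3\right) 12 \cdot 37 = 2 \cdot \frac{61}{21} \cdot 12 \cdot 37 = \frac{122}{21} \cdot 12 \cdot 37 = \frac{488}{7} \cdot 37 = \frac{18056}{7}$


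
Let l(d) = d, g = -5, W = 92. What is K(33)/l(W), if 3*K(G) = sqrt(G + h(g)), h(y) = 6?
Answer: sqrt(39)/276 ≈ 0.022627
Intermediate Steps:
K(G) = sqrt(6 + G)/3 (K(G) = sqrt(G + 6)/3 = sqrt(6 + G)/3)
K(33)/l(W) = (sqrt(6 + 33)/3)/92 = (sqrt(39)/3)*(1/92) = sqrt(39)/276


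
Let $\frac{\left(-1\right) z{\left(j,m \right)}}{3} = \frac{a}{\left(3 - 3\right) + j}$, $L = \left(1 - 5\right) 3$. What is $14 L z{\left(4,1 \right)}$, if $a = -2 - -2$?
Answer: $0$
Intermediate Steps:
$a = 0$ ($a = -2 + 2 = 0$)
$L = -12$ ($L = \left(-4\right) 3 = -12$)
$z{\left(j,m \right)} = 0$ ($z{\left(j,m \right)} = - 3 \frac{0}{\left(3 - 3\right) + j} = - 3 \frac{0}{0 + j} = - 3 \frac{0}{j} = \left(-3\right) 0 = 0$)
$14 L z{\left(4,1 \right)} = 14 \left(-12\right) 0 = \left(-168\right) 0 = 0$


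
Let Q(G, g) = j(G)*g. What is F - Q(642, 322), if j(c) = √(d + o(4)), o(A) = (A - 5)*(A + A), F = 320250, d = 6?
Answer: 320250 - 322*I*√2 ≈ 3.2025e+5 - 455.38*I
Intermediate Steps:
o(A) = 2*A*(-5 + A) (o(A) = (-5 + A)*(2*A) = 2*A*(-5 + A))
j(c) = I*√2 (j(c) = √(6 + 2*4*(-5 + 4)) = √(6 + 2*4*(-1)) = √(6 - 8) = √(-2) = I*√2)
Q(G, g) = I*g*√2 (Q(G, g) = (I*√2)*g = I*g*√2)
F - Q(642, 322) = 320250 - I*322*√2 = 320250 - 322*I*√2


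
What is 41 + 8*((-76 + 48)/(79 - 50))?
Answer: 965/29 ≈ 33.276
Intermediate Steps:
41 + 8*((-76 + 48)/(79 - 50)) = 41 + 8*(-28/29) = 41 - 224/29 = 965/29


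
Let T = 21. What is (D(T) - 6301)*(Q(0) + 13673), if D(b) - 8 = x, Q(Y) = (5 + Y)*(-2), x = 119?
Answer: -84355362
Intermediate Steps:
Q(Y) = -10 - 2*Y
D(b) = 127 (D(b) = 8 + 119 = 127)
(D(T) - 6301)*(Q(0) + 13673) = (127 - 6301)*((-10 - 2*0) + 13673) = -6174*((-10 + 0) + 13673) = -6174*(-10 + 13673) = -6174*13663 = -84355362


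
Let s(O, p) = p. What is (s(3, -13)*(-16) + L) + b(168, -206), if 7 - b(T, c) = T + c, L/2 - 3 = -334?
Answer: -409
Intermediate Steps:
L = -662 (L = 6 + 2*(-334) = 6 - 668 = -662)
b(T, c) = 7 - T - c (b(T, c) = 7 - (T + c) = 7 + (-T - c) = 7 - T - c)
(s(3, -13)*(-16) + L) + b(168, -206) = (-13*(-16) - 662) + (7 - 1*168 - 1*(-206)) = (208 - 662) + (7 - 168 + 206) = -454 + 45 = -409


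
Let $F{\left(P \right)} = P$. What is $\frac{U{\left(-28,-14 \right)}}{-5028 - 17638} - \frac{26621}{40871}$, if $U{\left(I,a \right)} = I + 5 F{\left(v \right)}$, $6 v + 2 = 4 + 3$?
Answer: $- \frac{3614504963}{5558292516} \approx -0.65029$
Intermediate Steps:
$v = \frac{5}{6}$ ($v = - \frac{1}{3} + \frac{4 + 3}{6} = - \frac{1}{3} + \frac{1}{6} \cdot 7 = - \frac{1}{3} + \frac{7}{6} = \frac{5}{6} \approx 0.83333$)
$U{\left(I,a \right)} = \frac{25}{6} + I$ ($U{\left(I,a \right)} = I + 5 \cdot \frac{5}{6} = I + \frac{25}{6} = \frac{25}{6} + I$)
$\frac{U{\left(-28,-14 \right)}}{-5028 - 17638} - \frac{26621}{40871} = \frac{\frac{25}{6} - 28}{-5028 - 17638} - \frac{26621}{40871} = - \frac{143}{6 \left(-22666\right)} - \frac{26621}{40871} = \left(- \frac{143}{6}\right) \left(- \frac{1}{22666}\right) - \frac{26621}{40871} = \frac{143}{135996} - \frac{26621}{40871} = - \frac{3614504963}{5558292516}$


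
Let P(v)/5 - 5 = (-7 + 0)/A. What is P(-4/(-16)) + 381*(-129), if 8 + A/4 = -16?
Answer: -4715869/96 ≈ -49124.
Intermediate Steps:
A = -96 (A = -32 + 4*(-16) = -32 - 64 = -96)
P(v) = 2435/96 (P(v) = 25 + 5*((-7 + 0)/(-96)) = 25 + 5*(-7*(-1/96)) = 25 + 5*(7/96) = 25 + 35/96 = 2435/96)
P(-4/(-16)) + 381*(-129) = 2435/96 + 381*(-129) = 2435/96 - 49149 = -4715869/96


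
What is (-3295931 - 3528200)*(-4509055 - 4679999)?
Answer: 62707308262074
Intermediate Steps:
(-3295931 - 3528200)*(-4509055 - 4679999) = -6824131*(-9189054) = 62707308262074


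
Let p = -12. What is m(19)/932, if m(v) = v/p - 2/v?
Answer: -385/212496 ≈ -0.0018118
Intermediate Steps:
m(v) = -2/v - v/12 (m(v) = v/(-12) - 2/v = v*(-1/12) - 2/v = -v/12 - 2/v = -2/v - v/12)
m(19)/932 = (-2/19 - 1/12*19)/932 = (-2*1/19 - 19/12)*(1/932) = (-2/19 - 19/12)*(1/932) = -385/228*1/932 = -385/212496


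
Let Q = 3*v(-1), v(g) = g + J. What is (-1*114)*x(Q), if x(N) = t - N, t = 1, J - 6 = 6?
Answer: 3648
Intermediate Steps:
J = 12 (J = 6 + 6 = 12)
v(g) = 12 + g (v(g) = g + 12 = 12 + g)
Q = 33 (Q = 3*(12 - 1) = 3*11 = 33)
x(N) = 1 - N
(-1*114)*x(Q) = (-1*114)*(1 - 1*33) = -114*(1 - 33) = -114*(-32) = 3648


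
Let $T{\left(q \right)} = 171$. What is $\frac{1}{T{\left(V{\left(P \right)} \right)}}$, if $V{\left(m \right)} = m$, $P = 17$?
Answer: $\frac{1}{171} \approx 0.005848$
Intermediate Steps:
$\frac{1}{T{\left(V{\left(P \right)} \right)}} = \frac{1}{171}$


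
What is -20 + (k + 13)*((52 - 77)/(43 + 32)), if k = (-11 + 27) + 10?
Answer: -33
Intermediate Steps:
k = 26 (k = 16 + 10 = 26)
-20 + (k + 13)*((52 - 77)/(43 + 32)) = -20 + (26 + 13)*((52 - 77)/(43 + 32)) = -20 + 39*(-25/75) = -20 + 39*(-25*1/75) = -20 + 39*(-⅓) = -20 - 13 = -33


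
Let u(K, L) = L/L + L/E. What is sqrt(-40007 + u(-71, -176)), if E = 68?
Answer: I*sqrt(11562482)/17 ≈ 200.02*I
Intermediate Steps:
u(K, L) = 1 + L/68 (u(K, L) = L/L + L/68 = 1 + L*(1/68) = 1 + L/68)
sqrt(-40007 + u(-71, -176)) = sqrt(-40007 + (1 + (1/68)*(-176))) = sqrt(-40007 + (1 - 44/17)) = sqrt(-40007 - 27/17) = sqrt(-680146/17) = I*sqrt(11562482)/17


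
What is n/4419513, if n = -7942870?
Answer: -7942870/4419513 ≈ -1.7972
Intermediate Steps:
n/4419513 = -7942870/4419513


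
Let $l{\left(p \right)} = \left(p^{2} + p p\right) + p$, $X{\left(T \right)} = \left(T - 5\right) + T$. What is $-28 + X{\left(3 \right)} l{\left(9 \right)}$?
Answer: $143$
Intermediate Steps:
$X{\left(T \right)} = -5 + 2 T$ ($X{\left(T \right)} = \left(-5 + T\right) + T = -5 + 2 T$)
$l{\left(p \right)} = p + 2 p^{2}$ ($l{\left(p \right)} = \left(p^{2} + p^{2}\right) + p = 2 p^{2} + p = p + 2 p^{2}$)
$-28 + X{\left(3 \right)} l{\left(9 \right)} = -28 + \left(-5 + 2 \cdot 3\right) 9 \left(1 + 2 \cdot 9\right) = -28 + \left(-5 + 6\right) 9 \left(1 + 18\right) = -28 + 1 \cdot 9 \cdot 19 = -28 + 1 \cdot 171 = -28 + 171 = 143$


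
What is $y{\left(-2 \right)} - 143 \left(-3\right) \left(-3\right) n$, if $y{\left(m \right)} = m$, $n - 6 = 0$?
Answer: $-7724$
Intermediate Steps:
$n = 6$ ($n = 6 + 0 = 6$)
$y{\left(-2 \right)} - 143 \left(-3\right) \left(-3\right) n = -2 - 143 \left(-3\right) \left(-3\right) 6 = -2 - 143 \cdot 9 \cdot 6 = -2 - 7722 = -7724$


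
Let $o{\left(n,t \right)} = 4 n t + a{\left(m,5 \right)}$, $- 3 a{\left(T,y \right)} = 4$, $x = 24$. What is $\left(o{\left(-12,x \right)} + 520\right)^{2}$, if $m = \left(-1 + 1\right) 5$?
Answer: $\frac{3610000}{9} \approx 4.0111 \cdot 10^{5}$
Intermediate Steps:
$m = 0$ ($m = 0 \cdot 5 = 0$)
$a{\left(T,y \right)} = - \frac{4}{3}$ ($a{\left(T,y \right)} = \left(- \frac{1}{3}\right) 4 = - \frac{4}{3}$)
$o{\left(n,t \right)} = - \frac{4}{3} + 4 n t$ ($o{\left(n,t \right)} = 4 n t - \frac{4}{3} = - \frac{4}{3} + 4 n t$)
$\left(o{\left(-12,x \right)} + 520\right)^{2} = \left(\left(- \frac{4}{3} + 4 \left(-12\right) 24\right) + 520\right)^{2} = \left(\left(- \frac{4}{3} - 1152\right) + 520\right)^{2} = \left(- \frac{3460}{3} + 520\right)^{2} = \left(- \frac{1900}{3}\right)^{2} = \frac{3610000}{9}$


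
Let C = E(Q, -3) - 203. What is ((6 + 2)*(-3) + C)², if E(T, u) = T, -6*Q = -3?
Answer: 205209/4 ≈ 51302.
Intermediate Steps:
Q = ½ (Q = -⅙*(-3) = ½ ≈ 0.50000)
C = -405/2 (C = ½ - 203 = -405/2 ≈ -202.50)
((6 + 2)*(-3) + C)² = ((6 + 2)*(-3) - 405/2)² = (8*(-3) - 405/2)² = (-24 - 405/2)² = (-453/2)² = 205209/4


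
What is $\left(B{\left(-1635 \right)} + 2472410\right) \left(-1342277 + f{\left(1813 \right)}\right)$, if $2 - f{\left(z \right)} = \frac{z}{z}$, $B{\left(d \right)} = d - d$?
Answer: $-3318656605160$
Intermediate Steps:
$B{\left(d \right)} = 0$
$f{\left(z \right)} = 1$ ($f{\left(z \right)} = 2 - \frac{z}{z} = 2 - 1 = 1$)
$\left(B{\left(-1635 \right)} + 2472410\right) \left(-1342277 + f{\left(1813 \right)}\right) = \left(0 + 2472410\right) \left(-1342277 + 1\right) = 2472410 \left(-1342276\right) = -3318656605160$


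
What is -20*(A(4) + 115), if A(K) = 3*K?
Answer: -2540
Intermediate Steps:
-20*(A(4) + 115) = -20*(3*4 + 115) = -20*(12 + 115) = -20*127 = -2540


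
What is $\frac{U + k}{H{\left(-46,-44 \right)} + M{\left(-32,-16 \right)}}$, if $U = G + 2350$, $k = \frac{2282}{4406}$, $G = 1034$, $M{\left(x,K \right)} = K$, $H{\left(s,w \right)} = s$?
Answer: $- \frac{7456093}{136586} \approx -54.589$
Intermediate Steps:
$k = \frac{1141}{2203}$ ($k = 2282 \cdot \frac{1}{4406} = \frac{1141}{2203} \approx 0.51793$)
$U = 3384$ ($U = 1034 + 2350 = 3384$)
$\frac{U + k}{H{\left(-46,-44 \right)} + M{\left(-32,-16 \right)}} = \frac{3384 + \frac{1141}{2203}}{-46 - 16} = \frac{7456093}{2203 \left(-62\right)} = \frac{7456093}{2203} \left(- \frac{1}{62}\right) = - \frac{7456093}{136586}$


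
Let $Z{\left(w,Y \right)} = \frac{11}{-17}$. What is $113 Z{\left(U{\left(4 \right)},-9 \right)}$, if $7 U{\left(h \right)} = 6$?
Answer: $- \frac{1243}{17} \approx -73.118$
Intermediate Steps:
$U{\left(h \right)} = \frac{6}{7}$ ($U{\left(h \right)} = \frac{1}{7} \cdot 6 = \frac{6}{7}$)
$Z{\left(w,Y \right)} = - \frac{11}{17}$ ($Z{\left(w,Y \right)} = 11 \left(- \frac{1}{17}\right) = - \frac{11}{17}$)
$113 Z{\left(U{\left(4 \right)},-9 \right)} = 113 \left(- \frac{11}{17}\right) = - \frac{1243}{17}$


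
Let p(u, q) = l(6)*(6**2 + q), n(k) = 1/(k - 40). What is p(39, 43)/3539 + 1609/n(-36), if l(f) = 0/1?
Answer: -122284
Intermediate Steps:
n(k) = 1/(-40 + k)
l(f) = 0 (l(f) = 0*1 = 0)
p(u, q) = 0 (p(u, q) = 0*(6**2 + q) = 0*(36 + q) = 0)
p(39, 43)/3539 + 1609/n(-36) = 0/3539 + 1609/(1/(-40 - 36)) = 0*(1/3539) + 1609/(1/(-76)) = 0 + 1609/(-1/76) = 0 + 1609*(-76) = 0 - 122284 = -122284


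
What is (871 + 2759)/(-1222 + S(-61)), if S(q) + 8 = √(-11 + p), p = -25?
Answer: -124025/42026 - 605*I/42026 ≈ -2.9511 - 0.014396*I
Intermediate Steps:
S(q) = -8 + 6*I (S(q) = -8 + √(-11 - 25) = -8 + √(-36) = -8 + 6*I)
(871 + 2759)/(-1222 + S(-61)) = (871 + 2759)/(-1222 + (-8 + 6*I)) = 3630/(-1230 + 6*I) = 3630*((-1230 - 6*I)/1512936) = 605*(-1230 - 6*I)/252156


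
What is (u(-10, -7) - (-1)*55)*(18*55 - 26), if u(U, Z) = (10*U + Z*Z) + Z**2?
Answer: 51092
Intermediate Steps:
u(U, Z) = 2*Z**2 + 10*U (u(U, Z) = (10*U + Z**2) + Z**2 = (Z**2 + 10*U) + Z**2 = 2*Z**2 + 10*U)
(u(-10, -7) - (-1)*55)*(18*55 - 26) = ((2*(-7)**2 + 10*(-10)) - (-1)*55)*(18*55 - 26) = ((2*49 - 100) - 1*(-55))*(990 - 26) = ((98 - 100) + 55)*964 = (-2 + 55)*964 = 53*964 = 51092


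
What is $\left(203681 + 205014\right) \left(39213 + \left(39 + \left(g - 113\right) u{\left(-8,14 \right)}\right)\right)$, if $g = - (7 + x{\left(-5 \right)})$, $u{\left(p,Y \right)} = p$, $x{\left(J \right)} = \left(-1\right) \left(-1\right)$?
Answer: $16437712900$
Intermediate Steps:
$x{\left(J \right)} = 1$
$g = -8$ ($g = - (7 + 1) = \left(-1\right) 8 = -8$)
$\left(203681 + 205014\right) \left(39213 + \left(39 + \left(g - 113\right) u{\left(-8,14 \right)}\right)\right) = \left(203681 + 205014\right) \left(39213 + \left(39 + \left(-8 - 113\right) \left(-8\right)\right)\right) = 408695 \left(39213 + \left(39 + \left(-8 - 113\right) \left(-8\right)\right)\right) = 408695 \left(39213 + \left(39 - -968\right)\right) = 408695 \left(39213 + \left(39 + 968\right)\right) = 408695 \left(39213 + 1007\right) = 408695 \cdot 40220 = 16437712900$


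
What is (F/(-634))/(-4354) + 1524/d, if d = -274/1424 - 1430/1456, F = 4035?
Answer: -10483594113843/8079796172 ≈ -1297.5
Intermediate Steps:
d = -2927/2492 (d = -274*1/1424 - 1430*1/1456 = -137/712 - 55/56 = -2927/2492 ≈ -1.1746)
(F/(-634))/(-4354) + 1524/d = (4035/(-634))/(-4354) + 1524/(-2927/2492) = (4035*(-1/634))*(-1/4354) + 1524*(-2492/2927) = -4035/634*(-1/4354) - 3797808/2927 = 4035/2760436 - 3797808/2927 = -10483594113843/8079796172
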